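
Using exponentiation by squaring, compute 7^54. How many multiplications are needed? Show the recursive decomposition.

Computing 7^54 by squaring (build up from 7^1; each line after the first costs one multiplication):

7^1 = 7
7^2 = (7^1)^2 = 7^2 = 49
7^3 = 7 * 7^2 = 7 * 49 = 343
7^6 = (7^3)^2 = 343^2 = 117649
7^12 = (7^6)^2 = 117649^2 = 13841287201
7^13 = 7 * 7^12 = 7 * 13841287201 = 96889010407
7^26 = (7^13)^2 = 96889010407^2 = 9387480337647754305649
7^27 = 7 * 7^26 = 7 * 9387480337647754305649 = 65712362363534280139543
7^54 = (7^27)^2 = 65712362363534280139543^2 = 4318114567396436564035293097707728087552248849

Result: 4318114567396436564035293097707728087552248849
Multiplications needed: 8 (8 lines after 7^1)

7^54 = 4318114567396436564035293097707728087552248849. Using exponentiation by squaring, this requires 8 multiplications. The key idea: if the exponent is even, square the half-power; if odd, multiply by the base once.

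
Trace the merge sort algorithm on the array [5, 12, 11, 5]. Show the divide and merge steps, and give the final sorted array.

Merge sort trace:

Split: [5, 12, 11, 5] -> [5, 12] and [11, 5]
  Split: [5, 12] -> [5] and [12]
  Merge: [5] + [12] -> [5, 12]
  Split: [11, 5] -> [11] and [5]
  Merge: [11] + [5] -> [5, 11]
Merge: [5, 12] + [5, 11] -> [5, 5, 11, 12]

Final sorted array: [5, 5, 11, 12]

The merge sort proceeds by recursively splitting the array and merging sorted halves.
After all merges, the sorted array is [5, 5, 11, 12].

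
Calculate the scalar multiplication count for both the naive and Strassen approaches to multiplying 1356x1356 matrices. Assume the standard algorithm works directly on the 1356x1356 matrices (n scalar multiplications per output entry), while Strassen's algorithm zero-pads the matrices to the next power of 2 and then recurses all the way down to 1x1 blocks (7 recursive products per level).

Matrix multiplication for 1356x1356 matrices:

Strassen's algorithm requires power-of-2 dimensions. Pad 1356x1356 to 2048x2048 (next power of 2).

Standard algorithm: 1356^3 = 2493326016 multiplications
Strassen's algorithm: 7^(log2(2048)) = 7^11 = 1977326743 multiplications
Savings: 2493326016 - 1977326743 = 515999273 multiplications

Standard: 2493326016 multiplications (1356^3). Strassen: 1977326743 multiplications (7^11, after padding to 2048x2048). Strassen reduces 8 recursive multiplications to 7 at each level.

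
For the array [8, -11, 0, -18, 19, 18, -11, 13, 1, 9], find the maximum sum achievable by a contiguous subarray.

Using Kadane's algorithm on [8, -11, 0, -18, 19, 18, -11, 13, 1, 9]:

Scanning through the array:
Position 1 (value -11): max_ending_here = -3, max_so_far = 8
Position 2 (value 0): max_ending_here = 0, max_so_far = 8
Position 3 (value -18): max_ending_here = -18, max_so_far = 8
Position 4 (value 19): max_ending_here = 19, max_so_far = 19
Position 5 (value 18): max_ending_here = 37, max_so_far = 37
Position 6 (value -11): max_ending_here = 26, max_so_far = 37
Position 7 (value 13): max_ending_here = 39, max_so_far = 39
Position 8 (value 1): max_ending_here = 40, max_so_far = 40
Position 9 (value 9): max_ending_here = 49, max_so_far = 49

Maximum subarray: [19, 18, -11, 13, 1, 9]
Maximum sum: 49

The maximum subarray is [19, 18, -11, 13, 1, 9] with sum 49. This subarray runs from index 4 to index 9.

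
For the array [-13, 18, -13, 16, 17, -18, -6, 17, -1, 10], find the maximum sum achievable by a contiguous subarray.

Using Kadane's algorithm on [-13, 18, -13, 16, 17, -18, -6, 17, -1, 10]:

Scanning through the array:
Position 1 (value 18): max_ending_here = 18, max_so_far = 18
Position 2 (value -13): max_ending_here = 5, max_so_far = 18
Position 3 (value 16): max_ending_here = 21, max_so_far = 21
Position 4 (value 17): max_ending_here = 38, max_so_far = 38
Position 5 (value -18): max_ending_here = 20, max_so_far = 38
Position 6 (value -6): max_ending_here = 14, max_so_far = 38
Position 7 (value 17): max_ending_here = 31, max_so_far = 38
Position 8 (value -1): max_ending_here = 30, max_so_far = 38
Position 9 (value 10): max_ending_here = 40, max_so_far = 40

Maximum subarray: [18, -13, 16, 17, -18, -6, 17, -1, 10]
Maximum sum: 40

The maximum subarray is [18, -13, 16, 17, -18, -6, 17, -1, 10] with sum 40. This subarray runs from index 1 to index 9.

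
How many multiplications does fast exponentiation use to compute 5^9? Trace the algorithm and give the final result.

Computing 5^9 by squaring (build up from 5^1; each line after the first costs one multiplication):

5^1 = 5
5^2 = (5^1)^2 = 5^2 = 25
5^4 = (5^2)^2 = 25^2 = 625
5^8 = (5^4)^2 = 625^2 = 390625
5^9 = 5 * 5^8 = 5 * 390625 = 1953125

Result: 1953125
Multiplications needed: 4 (4 lines after 5^1)

5^9 = 1953125. Using exponentiation by squaring, this requires 4 multiplications. The key idea: if the exponent is even, square the half-power; if odd, multiply by the base once.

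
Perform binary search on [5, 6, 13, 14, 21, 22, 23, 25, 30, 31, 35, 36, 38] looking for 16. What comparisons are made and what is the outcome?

Binary search for 16 in [5, 6, 13, 14, 21, 22, 23, 25, 30, 31, 35, 36, 38]:

lo=0, hi=12, mid=6, arr[mid]=23 -> 23 > 16, search left half
lo=0, hi=5, mid=2, arr[mid]=13 -> 13 < 16, search right half
lo=3, hi=5, mid=4, arr[mid]=21 -> 21 > 16, search left half
lo=3, hi=3, mid=3, arr[mid]=14 -> 14 < 16, search right half
lo=4 > hi=3, target 16 not found

Binary search determines that 16 is not in the array after 4 comparisons. The search space was exhausted without finding the target.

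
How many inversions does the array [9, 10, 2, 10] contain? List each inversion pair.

Finding inversions in [9, 10, 2, 10]:

(0, 2): arr[0]=9 > arr[2]=2
(1, 2): arr[1]=10 > arr[2]=2

Total inversions: 2

The array has 2 inversion(s): (0,2), (1,2). Each pair (i,j) satisfies i < j and arr[i] > arr[j].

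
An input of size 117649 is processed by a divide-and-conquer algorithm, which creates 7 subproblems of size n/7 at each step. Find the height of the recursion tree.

For divide and conquer with division factor 7:

Problem sizes at each level:
Level 0: 117649
Level 1: 16807
Level 2: 2401
Level 3: 343
Level 4: 49
Level 5: 7
Level 6: 1

The root is level 0 and the size-1 base case is level 6 (the tree spans levels 0 through 6, i.e. 7 levels counting the root), so the depth is the number of divisions: log_7(117649) = 6

The recursion tree depth is log_7(117649) = 6. At each level, the problem size is divided by 7, so it takes 6 divisions to reduce to a base case of size 1. The algorithm makes 7 recursive calls at each level.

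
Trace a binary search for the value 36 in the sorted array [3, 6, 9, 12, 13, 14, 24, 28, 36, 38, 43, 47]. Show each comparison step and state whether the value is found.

Binary search for 36 in [3, 6, 9, 12, 13, 14, 24, 28, 36, 38, 43, 47]:

lo=0, hi=11, mid=5, arr[mid]=14 -> 14 < 36, search right half
lo=6, hi=11, mid=8, arr[mid]=36 -> Found target at index 8!

Binary search finds 36 at index 8 after 2 comparisons. The search repeatedly halves the search space by comparing with the middle element.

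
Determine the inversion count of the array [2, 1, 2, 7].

Finding inversions in [2, 1, 2, 7]:

(0, 1): arr[0]=2 > arr[1]=1

Total inversions: 1

The array has 1 inversion(s): (0,1). Each pair (i,j) satisfies i < j and arr[i] > arr[j].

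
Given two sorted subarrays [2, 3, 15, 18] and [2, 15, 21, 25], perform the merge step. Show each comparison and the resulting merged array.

Merging process:

Compare 2 vs 2: take 2 from left. Merged: [2]
Compare 3 vs 2: take 2 from right. Merged: [2, 2]
Compare 3 vs 15: take 3 from left. Merged: [2, 2, 3]
Compare 15 vs 15: take 15 from left. Merged: [2, 2, 3, 15]
Compare 18 vs 15: take 15 from right. Merged: [2, 2, 3, 15, 15]
Compare 18 vs 21: take 18 from left. Merged: [2, 2, 3, 15, 15, 18]
Append remaining from right: [21, 25]. Merged: [2, 2, 3, 15, 15, 18, 21, 25]

Final merged array: [2, 2, 3, 15, 15, 18, 21, 25]
Total comparisons: 6

The merged array is [2, 2, 3, 15, 15, 18, 21, 25], requiring 6 comparisons. The merge step runs in O(n) time where n is the total number of elements.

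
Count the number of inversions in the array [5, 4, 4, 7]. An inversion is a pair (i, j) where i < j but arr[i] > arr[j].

Finding inversions in [5, 4, 4, 7]:

(0, 1): arr[0]=5 > arr[1]=4
(0, 2): arr[0]=5 > arr[2]=4

Total inversions: 2

The array has 2 inversion(s): (0,1), (0,2). Each pair (i,j) satisfies i < j and arr[i] > arr[j].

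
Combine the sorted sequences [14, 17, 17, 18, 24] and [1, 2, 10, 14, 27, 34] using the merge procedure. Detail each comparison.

Merging process:

Compare 14 vs 1: take 1 from right. Merged: [1]
Compare 14 vs 2: take 2 from right. Merged: [1, 2]
Compare 14 vs 10: take 10 from right. Merged: [1, 2, 10]
Compare 14 vs 14: take 14 from left. Merged: [1, 2, 10, 14]
Compare 17 vs 14: take 14 from right. Merged: [1, 2, 10, 14, 14]
Compare 17 vs 27: take 17 from left. Merged: [1, 2, 10, 14, 14, 17]
Compare 17 vs 27: take 17 from left. Merged: [1, 2, 10, 14, 14, 17, 17]
Compare 18 vs 27: take 18 from left. Merged: [1, 2, 10, 14, 14, 17, 17, 18]
Compare 24 vs 27: take 24 from left. Merged: [1, 2, 10, 14, 14, 17, 17, 18, 24]
Append remaining from right: [27, 34]. Merged: [1, 2, 10, 14, 14, 17, 17, 18, 24, 27, 34]

Final merged array: [1, 2, 10, 14, 14, 17, 17, 18, 24, 27, 34]
Total comparisons: 9

The merged array is [1, 2, 10, 14, 14, 17, 17, 18, 24, 27, 34], requiring 9 comparisons. The merge step runs in O(n) time where n is the total number of elements.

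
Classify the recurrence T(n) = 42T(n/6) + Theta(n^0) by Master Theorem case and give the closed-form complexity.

Master Theorem for T(n) = 42T(n/6) + O(n^0):

a = 42, b = 6, c = 0
log_b(a) = log_6(42) = 2.0860

Case 1: c = 0 < log_6(42) = 2.0860
T(n) = O(n^(log_6 42))

For T(n) = 42T(n/6) + O(n^0): log_6(42) = 2.0860. This is Case 1 of the Master Theorem (c < log_b(a), work dominated by leaves), giving O(n^(log_6 42)).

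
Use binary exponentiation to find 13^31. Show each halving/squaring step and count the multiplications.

Computing 13^31 by squaring (build up from 13^1; each line after the first costs one multiplication):

13^1 = 13
13^2 = (13^1)^2 = 13^2 = 169
13^3 = 13 * 13^2 = 13 * 169 = 2197
13^6 = (13^3)^2 = 2197^2 = 4826809
13^7 = 13 * 13^6 = 13 * 4826809 = 62748517
13^14 = (13^7)^2 = 62748517^2 = 3937376385699289
13^15 = 13 * 13^14 = 13 * 3937376385699289 = 51185893014090757
13^30 = (13^15)^2 = 51185893014090757^2 = 2619995643649944960380551432833049
13^31 = 13 * 13^30 = 13 * 2619995643649944960380551432833049 = 34059943367449284484947168626829637

Result: 34059943367449284484947168626829637
Multiplications needed: 8 (8 lines after 13^1)

13^31 = 34059943367449284484947168626829637. Using exponentiation by squaring, this requires 8 multiplications. The key idea: if the exponent is even, square the half-power; if odd, multiply by the base once.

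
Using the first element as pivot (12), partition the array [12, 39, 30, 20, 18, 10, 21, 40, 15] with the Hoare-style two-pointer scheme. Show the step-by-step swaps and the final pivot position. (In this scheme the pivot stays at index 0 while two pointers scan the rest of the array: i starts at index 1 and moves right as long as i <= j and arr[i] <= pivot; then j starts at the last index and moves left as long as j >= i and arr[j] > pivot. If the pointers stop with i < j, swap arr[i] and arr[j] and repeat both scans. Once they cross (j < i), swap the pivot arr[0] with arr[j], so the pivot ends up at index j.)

Hoare-style two-pointer partition with pivot = 12:

Initial array: [12, 39, 30, 20, 18, 10, 21, 40, 15]

Pointers start at i = 1, j = 8.
i stops at index 1 (arr[1]=39 > 12), j stops at index 5 (arr[5]=10 <= 12): swap arr[1] and arr[5], array becomes [12, 10, 30, 20, 18, 39, 21, 40, 15]
i ends at 2, j ends at 1: the pointers have crossed (j < i), so scanning stops.

Swap pivot arr[0] with arr[1] to place pivot at position 1: [10, 12, 30, 20, 18, 39, 21, 40, 15]
Pivot position: 1

After partitioning with pivot 12, the array becomes [10, 12, 30, 20, 18, 39, 21, 40, 15]. The pivot is placed at index 1. All elements to the left of the pivot are <= 12, and all elements to the right are > 12.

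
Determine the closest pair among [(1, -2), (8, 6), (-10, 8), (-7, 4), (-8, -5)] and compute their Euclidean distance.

Computing all pairwise distances among 5 points:

d((1, -2), (8, 6)) = 10.6301
d((1, -2), (-10, 8)) = 14.8661
d((1, -2), (-7, 4)) = 10.0
d((1, -2), (-8, -5)) = 9.4868
d((8, 6), (-10, 8)) = 18.1108
d((8, 6), (-7, 4)) = 15.1327
d((8, 6), (-8, -5)) = 19.4165
d((-10, 8), (-7, 4)) = 5.0 <-- minimum
d((-10, 8), (-8, -5)) = 13.1529
d((-7, 4), (-8, -5)) = 9.0554

Closest pair: (-10, 8) and (-7, 4) with distance 5.0

The closest pair is (-10, 8) and (-7, 4) with Euclidean distance 5.0. For 5 points, brute-force pairwise comparison is shown above. For large n, the divide-and-conquer algorithm (sort by x, recurse on halves, check the dividing strip) achieves O(n log n).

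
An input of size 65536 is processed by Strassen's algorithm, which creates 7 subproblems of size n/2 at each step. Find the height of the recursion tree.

For divide and conquer with division factor 2:

Problem sizes at each level:
Level 0: 65536
Level 1: 32768
Level 2: 16384
Level 3: 8192
Level 4: 4096
Level 5: 2048
Level 6: 1024
Level 7: 512
Level 8: 256
Level 9: 128
Level 10: 64
Level 11: 32
Level 12: 16
Level 13: 8
Level 14: 4
Level 15: 2
Level 16: 1

The root is level 0 and the size-1 base case is level 16 (the tree spans levels 0 through 16, i.e. 17 levels counting the root), so the depth is the number of divisions: log_2(65536) = 16

The recursion tree depth is log_2(65536) = 16. At each level, the problem size is divided by 2, so it takes 16 divisions to reduce to a base case of size 1. The algorithm makes 7 recursive calls at each level.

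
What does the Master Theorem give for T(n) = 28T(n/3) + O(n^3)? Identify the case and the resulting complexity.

Master Theorem for T(n) = 28T(n/3) + O(n^3):

a = 28, b = 3, c = 3
log_b(a) = log_3(28) = 3.0331

Case 1: c = 3 < log_3(28) = 3.0331
T(n) = O(n^(log_3 28))

For T(n) = 28T(n/3) + O(n^3): log_3(28) = 3.0331. This is Case 1 of the Master Theorem (c < log_b(a), work dominated by leaves), giving O(n^(log_3 28)).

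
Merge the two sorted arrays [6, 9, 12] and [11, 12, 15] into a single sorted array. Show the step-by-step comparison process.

Merging process:

Compare 6 vs 11: take 6 from left. Merged: [6]
Compare 9 vs 11: take 9 from left. Merged: [6, 9]
Compare 12 vs 11: take 11 from right. Merged: [6, 9, 11]
Compare 12 vs 12: take 12 from left. Merged: [6, 9, 11, 12]
Append remaining from right: [12, 15]. Merged: [6, 9, 11, 12, 12, 15]

Final merged array: [6, 9, 11, 12, 12, 15]
Total comparisons: 4

The merged array is [6, 9, 11, 12, 12, 15], requiring 4 comparisons. The merge step runs in O(n) time where n is the total number of elements.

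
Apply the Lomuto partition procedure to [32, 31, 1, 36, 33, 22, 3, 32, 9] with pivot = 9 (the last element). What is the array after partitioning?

Lomuto partition with pivot = 9:

Initial array: [32, 31, 1, 36, 33, 22, 3, 32, 9]

arr[0]=32 > 9: no swap
arr[1]=31 > 9: no swap
arr[2]=1 <= 9: swap with position 0, array becomes [1, 31, 32, 36, 33, 22, 3, 32, 9]
arr[3]=36 > 9: no swap
arr[4]=33 > 9: no swap
arr[5]=22 > 9: no swap
arr[6]=3 <= 9: swap with position 1, array becomes [1, 3, 32, 36, 33, 22, 31, 32, 9]
arr[7]=32 > 9: no swap

Place pivot at position 2: [1, 3, 9, 36, 33, 22, 31, 32, 32]
Pivot position: 2

After partitioning with pivot 9, the array becomes [1, 3, 9, 36, 33, 22, 31, 32, 32]. The pivot is placed at index 2. All elements to the left of the pivot are <= 9, and all elements to the right are > 9.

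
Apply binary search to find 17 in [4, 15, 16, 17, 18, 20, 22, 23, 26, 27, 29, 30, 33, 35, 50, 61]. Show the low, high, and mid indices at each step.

Binary search for 17 in [4, 15, 16, 17, 18, 20, 22, 23, 26, 27, 29, 30, 33, 35, 50, 61]:

lo=0, hi=15, mid=7, arr[mid]=23 -> 23 > 17, search left half
lo=0, hi=6, mid=3, arr[mid]=17 -> Found target at index 3!

Binary search finds 17 at index 3 after 2 comparisons. The search repeatedly halves the search space by comparing with the middle element.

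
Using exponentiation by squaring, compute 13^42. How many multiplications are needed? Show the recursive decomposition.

Computing 13^42 by squaring (build up from 13^1; each line after the first costs one multiplication):

13^1 = 13
13^2 = (13^1)^2 = 13^2 = 169
13^4 = (13^2)^2 = 169^2 = 28561
13^5 = 13 * 13^4 = 13 * 28561 = 371293
13^10 = (13^5)^2 = 371293^2 = 137858491849
13^20 = (13^10)^2 = 137858491849^2 = 19004963774880799438801
13^21 = 13 * 13^20 = 13 * 19004963774880799438801 = 247064529073450392704413
13^42 = (13^21)^2 = 247064529073450392704413^2 = 61040881526285814362156628321386486455989674569

Result: 61040881526285814362156628321386486455989674569
Multiplications needed: 7 (7 lines after 13^1)

13^42 = 61040881526285814362156628321386486455989674569. Using exponentiation by squaring, this requires 7 multiplications. The key idea: if the exponent is even, square the half-power; if odd, multiply by the base once.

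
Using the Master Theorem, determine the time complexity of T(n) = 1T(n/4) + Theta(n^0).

Master Theorem for T(n) = 1T(n/4) + O(n^0):

a = 1, b = 4, c = 0
log_b(a) = log_4(1) = 0.0000

Case 2: c = 0 = log_4(1) = 0.0000
T(n) = O(n^0 log n) = O(log n)

For T(n) = 1T(n/4) + O(n^0): log_4(1) = 0.0000. This is Case 2 of the Master Theorem (c = log_b(a), equal work at all levels), giving O(log n).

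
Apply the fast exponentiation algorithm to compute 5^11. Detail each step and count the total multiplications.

Computing 5^11 by squaring (build up from 5^1; each line after the first costs one multiplication):

5^1 = 5
5^2 = (5^1)^2 = 5^2 = 25
5^4 = (5^2)^2 = 25^2 = 625
5^5 = 5 * 5^4 = 5 * 625 = 3125
5^10 = (5^5)^2 = 3125^2 = 9765625
5^11 = 5 * 5^10 = 5 * 9765625 = 48828125

Result: 48828125
Multiplications needed: 5 (5 lines after 5^1)

5^11 = 48828125. Using exponentiation by squaring, this requires 5 multiplications. The key idea: if the exponent is even, square the half-power; if odd, multiply by the base once.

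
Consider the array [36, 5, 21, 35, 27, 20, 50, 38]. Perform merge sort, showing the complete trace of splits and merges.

Merge sort trace:

Split: [36, 5, 21, 35, 27, 20, 50, 38] -> [36, 5, 21, 35] and [27, 20, 50, 38]
  Split: [36, 5, 21, 35] -> [36, 5] and [21, 35]
    Split: [36, 5] -> [36] and [5]
    Merge: [36] + [5] -> [5, 36]
    Split: [21, 35] -> [21] and [35]
    Merge: [21] + [35] -> [21, 35]
  Merge: [5, 36] + [21, 35] -> [5, 21, 35, 36]
  Split: [27, 20, 50, 38] -> [27, 20] and [50, 38]
    Split: [27, 20] -> [27] and [20]
    Merge: [27] + [20] -> [20, 27]
    Split: [50, 38] -> [50] and [38]
    Merge: [50] + [38] -> [38, 50]
  Merge: [20, 27] + [38, 50] -> [20, 27, 38, 50]
Merge: [5, 21, 35, 36] + [20, 27, 38, 50] -> [5, 20, 21, 27, 35, 36, 38, 50]

Final sorted array: [5, 20, 21, 27, 35, 36, 38, 50]

The merge sort proceeds by recursively splitting the array and merging sorted halves.
After all merges, the sorted array is [5, 20, 21, 27, 35, 36, 38, 50].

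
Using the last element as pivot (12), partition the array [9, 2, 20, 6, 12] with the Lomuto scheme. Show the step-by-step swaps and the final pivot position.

Lomuto partition with pivot = 12:

Initial array: [9, 2, 20, 6, 12]

arr[0]=9 <= 12: swap with position 0, array becomes [9, 2, 20, 6, 12]
arr[1]=2 <= 12: swap with position 1, array becomes [9, 2, 20, 6, 12]
arr[2]=20 > 12: no swap
arr[3]=6 <= 12: swap with position 2, array becomes [9, 2, 6, 20, 12]

Place pivot at position 3: [9, 2, 6, 12, 20]
Pivot position: 3

After partitioning with pivot 12, the array becomes [9, 2, 6, 12, 20]. The pivot is placed at index 3. All elements to the left of the pivot are <= 12, and all elements to the right are > 12.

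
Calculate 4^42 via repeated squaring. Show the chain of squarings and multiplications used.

Computing 4^42 by squaring (build up from 4^1; each line after the first costs one multiplication):

4^1 = 4
4^2 = (4^1)^2 = 4^2 = 16
4^4 = (4^2)^2 = 16^2 = 256
4^5 = 4 * 4^4 = 4 * 256 = 1024
4^10 = (4^5)^2 = 1024^2 = 1048576
4^20 = (4^10)^2 = 1048576^2 = 1099511627776
4^21 = 4 * 4^20 = 4 * 1099511627776 = 4398046511104
4^42 = (4^21)^2 = 4398046511104^2 = 19342813113834066795298816

Result: 19342813113834066795298816
Multiplications needed: 7 (7 lines after 4^1)

4^42 = 19342813113834066795298816. Using exponentiation by squaring, this requires 7 multiplications. The key idea: if the exponent is even, square the half-power; if odd, multiply by the base once.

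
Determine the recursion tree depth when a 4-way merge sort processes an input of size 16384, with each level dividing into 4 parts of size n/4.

For divide and conquer with division factor 4:

Problem sizes at each level:
Level 0: 16384
Level 1: 4096
Level 2: 1024
Level 3: 256
Level 4: 64
Level 5: 16
Level 6: 4
Level 7: 1

The root is level 0 and the size-1 base case is level 7 (the tree spans levels 0 through 7, i.e. 8 levels counting the root), so the depth is the number of divisions: log_4(16384) = 7

The recursion tree depth is log_4(16384) = 7. At each level, the problem size is divided by 4, so it takes 7 divisions to reduce to a base case of size 1. The algorithm makes 4 recursive calls at each level.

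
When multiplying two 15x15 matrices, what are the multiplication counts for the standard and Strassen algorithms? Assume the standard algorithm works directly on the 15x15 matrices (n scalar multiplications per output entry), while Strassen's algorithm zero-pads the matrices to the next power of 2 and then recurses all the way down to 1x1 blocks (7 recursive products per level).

Matrix multiplication for 15x15 matrices:

Strassen's algorithm requires power-of-2 dimensions. Pad 15x15 to 16x16 (next power of 2).

Standard algorithm: 15^3 = 3375 multiplications
Strassen's algorithm: 7^(log2(16)) = 7^4 = 2401 multiplications
Savings: 3375 - 2401 = 974 multiplications

Standard: 3375 multiplications (15^3). Strassen: 2401 multiplications (7^4, after padding to 16x16). Strassen reduces 8 recursive multiplications to 7 at each level.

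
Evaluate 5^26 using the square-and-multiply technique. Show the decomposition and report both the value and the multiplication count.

Computing 5^26 by squaring (build up from 5^1; each line after the first costs one multiplication):

5^1 = 5
5^2 = (5^1)^2 = 5^2 = 25
5^3 = 5 * 5^2 = 5 * 25 = 125
5^6 = (5^3)^2 = 125^2 = 15625
5^12 = (5^6)^2 = 15625^2 = 244140625
5^13 = 5 * 5^12 = 5 * 244140625 = 1220703125
5^26 = (5^13)^2 = 1220703125^2 = 1490116119384765625

Result: 1490116119384765625
Multiplications needed: 6 (6 lines after 5^1)

5^26 = 1490116119384765625. Using exponentiation by squaring, this requires 6 multiplications. The key idea: if the exponent is even, square the half-power; if odd, multiply by the base once.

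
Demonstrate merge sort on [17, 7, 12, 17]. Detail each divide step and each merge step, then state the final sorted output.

Merge sort trace:

Split: [17, 7, 12, 17] -> [17, 7] and [12, 17]
  Split: [17, 7] -> [17] and [7]
  Merge: [17] + [7] -> [7, 17]
  Split: [12, 17] -> [12] and [17]
  Merge: [12] + [17] -> [12, 17]
Merge: [7, 17] + [12, 17] -> [7, 12, 17, 17]

Final sorted array: [7, 12, 17, 17]

The merge sort proceeds by recursively splitting the array and merging sorted halves.
After all merges, the sorted array is [7, 12, 17, 17].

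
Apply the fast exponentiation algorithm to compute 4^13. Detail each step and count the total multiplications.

Computing 4^13 by squaring (build up from 4^1; each line after the first costs one multiplication):

4^1 = 4
4^2 = (4^1)^2 = 4^2 = 16
4^3 = 4 * 4^2 = 4 * 16 = 64
4^6 = (4^3)^2 = 64^2 = 4096
4^12 = (4^6)^2 = 4096^2 = 16777216
4^13 = 4 * 4^12 = 4 * 16777216 = 67108864

Result: 67108864
Multiplications needed: 5 (5 lines after 4^1)

4^13 = 67108864. Using exponentiation by squaring, this requires 5 multiplications. The key idea: if the exponent is even, square the half-power; if odd, multiply by the base once.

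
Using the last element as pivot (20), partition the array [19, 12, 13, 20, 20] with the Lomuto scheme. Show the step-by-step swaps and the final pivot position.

Lomuto partition with pivot = 20:

Initial array: [19, 12, 13, 20, 20]

arr[0]=19 <= 20: swap with position 0, array becomes [19, 12, 13, 20, 20]
arr[1]=12 <= 20: swap with position 1, array becomes [19, 12, 13, 20, 20]
arr[2]=13 <= 20: swap with position 2, array becomes [19, 12, 13, 20, 20]
arr[3]=20 <= 20: swap with position 3, array becomes [19, 12, 13, 20, 20]

Place pivot at position 4: [19, 12, 13, 20, 20]
Pivot position: 4

After partitioning with pivot 20, the array becomes [19, 12, 13, 20, 20]. The pivot is placed at index 4. All elements to the left of the pivot are <= 20, and all elements to the right are > 20.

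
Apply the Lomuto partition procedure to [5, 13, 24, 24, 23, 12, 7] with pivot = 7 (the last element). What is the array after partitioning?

Lomuto partition with pivot = 7:

Initial array: [5, 13, 24, 24, 23, 12, 7]

arr[0]=5 <= 7: swap with position 0, array becomes [5, 13, 24, 24, 23, 12, 7]
arr[1]=13 > 7: no swap
arr[2]=24 > 7: no swap
arr[3]=24 > 7: no swap
arr[4]=23 > 7: no swap
arr[5]=12 > 7: no swap

Place pivot at position 1: [5, 7, 24, 24, 23, 12, 13]
Pivot position: 1

After partitioning with pivot 7, the array becomes [5, 7, 24, 24, 23, 12, 13]. The pivot is placed at index 1. All elements to the left of the pivot are <= 7, and all elements to the right are > 7.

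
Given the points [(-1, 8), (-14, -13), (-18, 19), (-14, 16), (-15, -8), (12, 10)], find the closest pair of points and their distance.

Computing all pairwise distances among 6 points:

d((-1, 8), (-14, -13)) = 24.6982
d((-1, 8), (-18, 19)) = 20.2485
d((-1, 8), (-14, 16)) = 15.2643
d((-1, 8), (-15, -8)) = 21.2603
d((-1, 8), (12, 10)) = 13.1529
d((-14, -13), (-18, 19)) = 32.249
d((-14, -13), (-14, 16)) = 29.0
d((-14, -13), (-15, -8)) = 5.099
d((-14, -13), (12, 10)) = 34.7131
d((-18, 19), (-14, 16)) = 5.0 <-- minimum
d((-18, 19), (-15, -8)) = 27.1662
d((-18, 19), (12, 10)) = 31.3209
d((-14, 16), (-15, -8)) = 24.0208
d((-14, 16), (12, 10)) = 26.6833
d((-15, -8), (12, 10)) = 32.45

Closest pair: (-18, 19) and (-14, 16) with distance 5.0

The closest pair is (-18, 19) and (-14, 16) with Euclidean distance 5.0. For 6 points, brute-force pairwise comparison is shown above. For large n, the divide-and-conquer algorithm (sort by x, recurse on halves, check the dividing strip) achieves O(n log n).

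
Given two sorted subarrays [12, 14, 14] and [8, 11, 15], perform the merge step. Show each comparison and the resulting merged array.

Merging process:

Compare 12 vs 8: take 8 from right. Merged: [8]
Compare 12 vs 11: take 11 from right. Merged: [8, 11]
Compare 12 vs 15: take 12 from left. Merged: [8, 11, 12]
Compare 14 vs 15: take 14 from left. Merged: [8, 11, 12, 14]
Compare 14 vs 15: take 14 from left. Merged: [8, 11, 12, 14, 14]
Append remaining from right: [15]. Merged: [8, 11, 12, 14, 14, 15]

Final merged array: [8, 11, 12, 14, 14, 15]
Total comparisons: 5

The merged array is [8, 11, 12, 14, 14, 15], requiring 5 comparisons. The merge step runs in O(n) time where n is the total number of elements.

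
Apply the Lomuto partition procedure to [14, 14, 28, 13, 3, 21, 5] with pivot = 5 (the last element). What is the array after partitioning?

Lomuto partition with pivot = 5:

Initial array: [14, 14, 28, 13, 3, 21, 5]

arr[0]=14 > 5: no swap
arr[1]=14 > 5: no swap
arr[2]=28 > 5: no swap
arr[3]=13 > 5: no swap
arr[4]=3 <= 5: swap with position 0, array becomes [3, 14, 28, 13, 14, 21, 5]
arr[5]=21 > 5: no swap

Place pivot at position 1: [3, 5, 28, 13, 14, 21, 14]
Pivot position: 1

After partitioning with pivot 5, the array becomes [3, 5, 28, 13, 14, 21, 14]. The pivot is placed at index 1. All elements to the left of the pivot are <= 5, and all elements to the right are > 5.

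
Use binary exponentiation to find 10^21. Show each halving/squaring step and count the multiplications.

Computing 10^21 by squaring (build up from 10^1; each line after the first costs one multiplication):

10^1 = 10
10^2 = (10^1)^2 = 10^2 = 100
10^4 = (10^2)^2 = 100^2 = 10000
10^5 = 10 * 10^4 = 10 * 10000 = 100000
10^10 = (10^5)^2 = 100000^2 = 10000000000
10^20 = (10^10)^2 = 10000000000^2 = 100000000000000000000
10^21 = 10 * 10^20 = 10 * 100000000000000000000 = 1000000000000000000000

Result: 1000000000000000000000
Multiplications needed: 6 (6 lines after 10^1)

10^21 = 1000000000000000000000. Using exponentiation by squaring, this requires 6 multiplications. The key idea: if the exponent is even, square the half-power; if odd, multiply by the base once.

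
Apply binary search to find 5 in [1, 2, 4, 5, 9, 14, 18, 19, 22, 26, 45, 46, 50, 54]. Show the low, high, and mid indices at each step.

Binary search for 5 in [1, 2, 4, 5, 9, 14, 18, 19, 22, 26, 45, 46, 50, 54]:

lo=0, hi=13, mid=6, arr[mid]=18 -> 18 > 5, search left half
lo=0, hi=5, mid=2, arr[mid]=4 -> 4 < 5, search right half
lo=3, hi=5, mid=4, arr[mid]=9 -> 9 > 5, search left half
lo=3, hi=3, mid=3, arr[mid]=5 -> Found target at index 3!

Binary search finds 5 at index 3 after 4 comparisons. The search repeatedly halves the search space by comparing with the middle element.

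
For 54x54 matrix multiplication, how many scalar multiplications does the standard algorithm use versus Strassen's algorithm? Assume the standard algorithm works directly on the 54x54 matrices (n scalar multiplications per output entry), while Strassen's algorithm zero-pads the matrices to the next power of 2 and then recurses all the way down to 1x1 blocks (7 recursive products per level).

Matrix multiplication for 54x54 matrices:

Strassen's algorithm requires power-of-2 dimensions. Pad 54x54 to 64x64 (next power of 2).

Standard algorithm: 54^3 = 157464 multiplications
Strassen's algorithm: 7^(log2(64)) = 7^6 = 117649 multiplications
Savings: 157464 - 117649 = 39815 multiplications

Standard: 157464 multiplications (54^3). Strassen: 117649 multiplications (7^6, after padding to 64x64). Strassen reduces 8 recursive multiplications to 7 at each level.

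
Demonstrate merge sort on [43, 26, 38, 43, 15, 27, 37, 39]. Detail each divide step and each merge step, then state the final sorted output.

Merge sort trace:

Split: [43, 26, 38, 43, 15, 27, 37, 39] -> [43, 26, 38, 43] and [15, 27, 37, 39]
  Split: [43, 26, 38, 43] -> [43, 26] and [38, 43]
    Split: [43, 26] -> [43] and [26]
    Merge: [43] + [26] -> [26, 43]
    Split: [38, 43] -> [38] and [43]
    Merge: [38] + [43] -> [38, 43]
  Merge: [26, 43] + [38, 43] -> [26, 38, 43, 43]
  Split: [15, 27, 37, 39] -> [15, 27] and [37, 39]
    Split: [15, 27] -> [15] and [27]
    Merge: [15] + [27] -> [15, 27]
    Split: [37, 39] -> [37] and [39]
    Merge: [37] + [39] -> [37, 39]
  Merge: [15, 27] + [37, 39] -> [15, 27, 37, 39]
Merge: [26, 38, 43, 43] + [15, 27, 37, 39] -> [15, 26, 27, 37, 38, 39, 43, 43]

Final sorted array: [15, 26, 27, 37, 38, 39, 43, 43]

The merge sort proceeds by recursively splitting the array and merging sorted halves.
After all merges, the sorted array is [15, 26, 27, 37, 38, 39, 43, 43].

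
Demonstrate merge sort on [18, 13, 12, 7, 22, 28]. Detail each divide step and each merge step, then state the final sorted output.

Merge sort trace:

Split: [18, 13, 12, 7, 22, 28] -> [18, 13, 12] and [7, 22, 28]
  Split: [18, 13, 12] -> [18] and [13, 12]
    Split: [13, 12] -> [13] and [12]
    Merge: [13] + [12] -> [12, 13]
  Merge: [18] + [12, 13] -> [12, 13, 18]
  Split: [7, 22, 28] -> [7] and [22, 28]
    Split: [22, 28] -> [22] and [28]
    Merge: [22] + [28] -> [22, 28]
  Merge: [7] + [22, 28] -> [7, 22, 28]
Merge: [12, 13, 18] + [7, 22, 28] -> [7, 12, 13, 18, 22, 28]

Final sorted array: [7, 12, 13, 18, 22, 28]

The merge sort proceeds by recursively splitting the array and merging sorted halves.
After all merges, the sorted array is [7, 12, 13, 18, 22, 28].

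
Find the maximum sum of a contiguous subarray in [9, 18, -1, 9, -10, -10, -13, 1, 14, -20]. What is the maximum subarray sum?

Using Kadane's algorithm on [9, 18, -1, 9, -10, -10, -13, 1, 14, -20]:

Scanning through the array:
Position 1 (value 18): max_ending_here = 27, max_so_far = 27
Position 2 (value -1): max_ending_here = 26, max_so_far = 27
Position 3 (value 9): max_ending_here = 35, max_so_far = 35
Position 4 (value -10): max_ending_here = 25, max_so_far = 35
Position 5 (value -10): max_ending_here = 15, max_so_far = 35
Position 6 (value -13): max_ending_here = 2, max_so_far = 35
Position 7 (value 1): max_ending_here = 3, max_so_far = 35
Position 8 (value 14): max_ending_here = 17, max_so_far = 35
Position 9 (value -20): max_ending_here = -3, max_so_far = 35

Maximum subarray: [9, 18, -1, 9]
Maximum sum: 35

The maximum subarray is [9, 18, -1, 9] with sum 35. This subarray runs from index 0 to index 3.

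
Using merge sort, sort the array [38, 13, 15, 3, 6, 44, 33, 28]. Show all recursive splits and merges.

Merge sort trace:

Split: [38, 13, 15, 3, 6, 44, 33, 28] -> [38, 13, 15, 3] and [6, 44, 33, 28]
  Split: [38, 13, 15, 3] -> [38, 13] and [15, 3]
    Split: [38, 13] -> [38] and [13]
    Merge: [38] + [13] -> [13, 38]
    Split: [15, 3] -> [15] and [3]
    Merge: [15] + [3] -> [3, 15]
  Merge: [13, 38] + [3, 15] -> [3, 13, 15, 38]
  Split: [6, 44, 33, 28] -> [6, 44] and [33, 28]
    Split: [6, 44] -> [6] and [44]
    Merge: [6] + [44] -> [6, 44]
    Split: [33, 28] -> [33] and [28]
    Merge: [33] + [28] -> [28, 33]
  Merge: [6, 44] + [28, 33] -> [6, 28, 33, 44]
Merge: [3, 13, 15, 38] + [6, 28, 33, 44] -> [3, 6, 13, 15, 28, 33, 38, 44]

Final sorted array: [3, 6, 13, 15, 28, 33, 38, 44]

The merge sort proceeds by recursively splitting the array and merging sorted halves.
After all merges, the sorted array is [3, 6, 13, 15, 28, 33, 38, 44].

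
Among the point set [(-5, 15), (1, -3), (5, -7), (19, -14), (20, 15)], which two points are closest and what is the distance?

Computing all pairwise distances among 5 points:

d((-5, 15), (1, -3)) = 18.9737
d((-5, 15), (5, -7)) = 24.1661
d((-5, 15), (19, -14)) = 37.6431
d((-5, 15), (20, 15)) = 25.0
d((1, -3), (5, -7)) = 5.6569 <-- minimum
d((1, -3), (19, -14)) = 21.095
d((1, -3), (20, 15)) = 26.1725
d((5, -7), (19, -14)) = 15.6525
d((5, -7), (20, 15)) = 26.6271
d((19, -14), (20, 15)) = 29.0172

Closest pair: (1, -3) and (5, -7) with distance 5.6569

The closest pair is (1, -3) and (5, -7) with Euclidean distance 5.6569. For 5 points, brute-force pairwise comparison is shown above. For large n, the divide-and-conquer algorithm (sort by x, recurse on halves, check the dividing strip) achieves O(n log n).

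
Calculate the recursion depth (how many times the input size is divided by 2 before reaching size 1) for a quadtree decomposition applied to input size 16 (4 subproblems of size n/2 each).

For divide and conquer with division factor 2:

Problem sizes at each level:
Level 0: 16
Level 1: 8
Level 2: 4
Level 3: 2
Level 4: 1

The root is level 0 and the size-1 base case is level 4 (the tree spans levels 0 through 4, i.e. 5 levels counting the root), so the depth is the number of divisions: log_2(16) = 4

The recursion tree depth is log_2(16) = 4. At each level, the problem size is divided by 2, so it takes 4 divisions to reduce to a base case of size 1. The algorithm makes 4 recursive calls at each level.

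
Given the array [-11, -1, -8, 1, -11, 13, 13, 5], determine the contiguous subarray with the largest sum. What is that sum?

Using Kadane's algorithm on [-11, -1, -8, 1, -11, 13, 13, 5]:

Scanning through the array:
Position 1 (value -1): max_ending_here = -1, max_so_far = -1
Position 2 (value -8): max_ending_here = -8, max_so_far = -1
Position 3 (value 1): max_ending_here = 1, max_so_far = 1
Position 4 (value -11): max_ending_here = -10, max_so_far = 1
Position 5 (value 13): max_ending_here = 13, max_so_far = 13
Position 6 (value 13): max_ending_here = 26, max_so_far = 26
Position 7 (value 5): max_ending_here = 31, max_so_far = 31

Maximum subarray: [13, 13, 5]
Maximum sum: 31

The maximum subarray is [13, 13, 5] with sum 31. This subarray runs from index 5 to index 7.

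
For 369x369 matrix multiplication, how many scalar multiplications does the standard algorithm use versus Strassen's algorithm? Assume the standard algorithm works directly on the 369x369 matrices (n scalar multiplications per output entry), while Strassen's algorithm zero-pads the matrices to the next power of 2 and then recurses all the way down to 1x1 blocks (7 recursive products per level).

Matrix multiplication for 369x369 matrices:

Strassen's algorithm requires power-of-2 dimensions. Pad 369x369 to 512x512 (next power of 2).

Standard algorithm: 369^3 = 50243409 multiplications
Strassen's algorithm: 7^(log2(512)) = 7^9 = 40353607 multiplications
Savings: 50243409 - 40353607 = 9889802 multiplications

Standard: 50243409 multiplications (369^3). Strassen: 40353607 multiplications (7^9, after padding to 512x512). Strassen reduces 8 recursive multiplications to 7 at each level.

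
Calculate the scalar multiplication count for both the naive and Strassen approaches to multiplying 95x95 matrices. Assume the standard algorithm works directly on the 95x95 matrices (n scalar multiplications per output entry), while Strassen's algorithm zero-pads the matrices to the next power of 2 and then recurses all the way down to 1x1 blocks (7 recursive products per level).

Matrix multiplication for 95x95 matrices:

Strassen's algorithm requires power-of-2 dimensions. Pad 95x95 to 128x128 (next power of 2).

Standard algorithm: 95^3 = 857375 multiplications
Strassen's algorithm: 7^(log2(128)) = 7^7 = 823543 multiplications
Savings: 857375 - 823543 = 33832 multiplications

Standard: 857375 multiplications (95^3). Strassen: 823543 multiplications (7^7, after padding to 128x128). Strassen reduces 8 recursive multiplications to 7 at each level.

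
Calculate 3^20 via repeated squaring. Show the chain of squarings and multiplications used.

Computing 3^20 by squaring (build up from 3^1; each line after the first costs one multiplication):

3^1 = 3
3^2 = (3^1)^2 = 3^2 = 9
3^4 = (3^2)^2 = 9^2 = 81
3^5 = 3 * 3^4 = 3 * 81 = 243
3^10 = (3^5)^2 = 243^2 = 59049
3^20 = (3^10)^2 = 59049^2 = 3486784401

Result: 3486784401
Multiplications needed: 5 (5 lines after 3^1)

3^20 = 3486784401. Using exponentiation by squaring, this requires 5 multiplications. The key idea: if the exponent is even, square the half-power; if odd, multiply by the base once.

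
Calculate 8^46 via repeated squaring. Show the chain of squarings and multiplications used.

Computing 8^46 by squaring (build up from 8^1; each line after the first costs one multiplication):

8^1 = 8
8^2 = (8^1)^2 = 8^2 = 64
8^4 = (8^2)^2 = 64^2 = 4096
8^5 = 8 * 8^4 = 8 * 4096 = 32768
8^10 = (8^5)^2 = 32768^2 = 1073741824
8^11 = 8 * 8^10 = 8 * 1073741824 = 8589934592
8^22 = (8^11)^2 = 8589934592^2 = 73786976294838206464
8^23 = 8 * 8^22 = 8 * 73786976294838206464 = 590295810358705651712
8^46 = (8^23)^2 = 590295810358705651712^2 = 348449143727040986586495598010130648530944

Result: 348449143727040986586495598010130648530944
Multiplications needed: 8 (8 lines after 8^1)

8^46 = 348449143727040986586495598010130648530944. Using exponentiation by squaring, this requires 8 multiplications. The key idea: if the exponent is even, square the half-power; if odd, multiply by the base once.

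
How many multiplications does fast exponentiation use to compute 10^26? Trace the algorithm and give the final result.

Computing 10^26 by squaring (build up from 10^1; each line after the first costs one multiplication):

10^1 = 10
10^2 = (10^1)^2 = 10^2 = 100
10^3 = 10 * 10^2 = 10 * 100 = 1000
10^6 = (10^3)^2 = 1000^2 = 1000000
10^12 = (10^6)^2 = 1000000^2 = 1000000000000
10^13 = 10 * 10^12 = 10 * 1000000000000 = 10000000000000
10^26 = (10^13)^2 = 10000000000000^2 = 100000000000000000000000000

Result: 100000000000000000000000000
Multiplications needed: 6 (6 lines after 10^1)

10^26 = 100000000000000000000000000. Using exponentiation by squaring, this requires 6 multiplications. The key idea: if the exponent is even, square the half-power; if odd, multiply by the base once.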